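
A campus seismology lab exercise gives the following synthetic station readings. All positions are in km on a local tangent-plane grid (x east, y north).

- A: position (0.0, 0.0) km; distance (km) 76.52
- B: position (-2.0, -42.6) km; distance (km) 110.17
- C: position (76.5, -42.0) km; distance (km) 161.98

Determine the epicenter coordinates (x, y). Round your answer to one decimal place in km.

x ≈ -53.3 km, y ≈ 54.9 km

Circle about each station: x² + y² = 76.52²; (x + 2.0)² + (y + 42.6)² = 110.17²; (x − 76.5)² + (y + 42.0)² = 161.98².
Subtracting the A equation from the B and C equations removes the quadratic terms:
-4.0 x − 85.2 y = -4463.36
153.0 x − 84.0 y = -12765.96
Solving the 2×2 system: x ≈ -53.3, y ≈ 54.9 km.
Check against A (with the unrounded x, y): √(x²+y²) = 76.51 ≈ 76.52 km. ✓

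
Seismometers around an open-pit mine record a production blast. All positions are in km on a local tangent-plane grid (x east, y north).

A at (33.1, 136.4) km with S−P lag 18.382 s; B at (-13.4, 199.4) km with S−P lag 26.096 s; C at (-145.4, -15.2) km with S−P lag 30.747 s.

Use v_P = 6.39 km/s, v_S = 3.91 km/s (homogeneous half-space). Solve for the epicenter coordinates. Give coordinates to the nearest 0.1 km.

Distance from S−P lag: d = Δt · v_P v_S / (v_P − v_S) = Δt · (6.39·3.91)/(6.39−3.91) ≈ 10.0746·Δt.
So d_A = 185.19, d_B = 262.91, d_C = 309.76 km.
Circle about each station: (x − 33.1)² + (y − 136.4)² = 185.19²; (x + 13.4)² + (y − 199.4)² = 262.91²; (x + 145.4)² + (y + 15.2)² = 309.76².
Subtracting the A equation from the B and C equations removes the quadratic terms:
-93.0 x + 126.0 y = -14586.98
-357.0 x − 303.2 y = -59984.29
Solving the 2×2 system: x ≈ 163.7, y ≈ 5.1 km.
Check against A (with the unrounded x, y): √((x − 33.1)²+(y − 136.4)²) = 185.23 ≈ 185.19 km. ✓

(163.7, 5.1)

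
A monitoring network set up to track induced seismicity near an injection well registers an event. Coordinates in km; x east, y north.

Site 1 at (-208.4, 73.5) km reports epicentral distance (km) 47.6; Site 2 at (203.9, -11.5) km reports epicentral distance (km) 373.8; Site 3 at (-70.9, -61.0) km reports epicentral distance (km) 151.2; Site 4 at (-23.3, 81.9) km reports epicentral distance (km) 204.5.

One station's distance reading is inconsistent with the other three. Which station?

Site 4

Solve using three stations at a time. Using Site 1, Site 2, Site 3 (subtract circle equations pairwise → linear system) gives (x, y) ≈ (-163.2, 58.7).
Distances from that point to each station vs reported:
  Site 1: calculated 47.5 vs reported 47.6 → residual 0.1 km
  Site 2: calculated 373.8 vs reported 373.8 → residual 0.0 km
  Site 3: calculated 151.2 vs reported 151.2 → residual 0.0 km
  Site 4: calculated 141.8 vs reported 204.5 → residual 62.7 km
Site 1, Site 2, Site 3 are mutually consistent (residuals ≈ 0); Site 4 is off by 62.7 km.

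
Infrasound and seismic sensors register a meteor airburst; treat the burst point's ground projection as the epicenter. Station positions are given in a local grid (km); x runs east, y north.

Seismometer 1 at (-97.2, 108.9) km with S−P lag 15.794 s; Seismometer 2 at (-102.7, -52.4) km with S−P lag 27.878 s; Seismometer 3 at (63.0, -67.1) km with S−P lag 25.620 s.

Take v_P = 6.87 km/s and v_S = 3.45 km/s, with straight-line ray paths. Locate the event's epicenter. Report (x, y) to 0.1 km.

Distance from S−P lag: d = Δt · v_P v_S / (v_P − v_S) = Δt · (6.87·3.45)/(6.87−3.45) ≈ 6.9303·Δt.
So d_Seismometer 1 = 109.46, d_Seismometer 2 = 193.20, d_Seismometer 3 = 177.55 km.
Circle about each station: (x + 97.2)² + (y − 108.9)² = 109.46²; (x + 102.7)² + (y + 52.4)² = 193.20²; (x − 63.0)² + (y + 67.1)² = 177.55².
Subtracting the Seismometer 1 equation from the Seismometer 2 and Seismometer 3 equations removes the quadratic terms:
-11.0 x − 322.6 y = -33358.75
320.4 x − 352.0 y = -32378.15
Solving the 2×2 system: x ≈ 12.1, y ≈ 103.0 km.

x ≈ 12.1 km, y ≈ 103.0 km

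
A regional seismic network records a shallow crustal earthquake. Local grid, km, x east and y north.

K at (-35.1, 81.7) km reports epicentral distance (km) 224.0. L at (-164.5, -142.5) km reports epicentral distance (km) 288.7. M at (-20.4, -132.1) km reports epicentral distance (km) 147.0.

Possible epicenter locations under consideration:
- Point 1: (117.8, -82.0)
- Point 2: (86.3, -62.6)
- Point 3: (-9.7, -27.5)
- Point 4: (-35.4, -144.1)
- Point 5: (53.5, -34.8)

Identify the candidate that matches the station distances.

Point 1

For each candidate, compare |candidate − station| to the reported distance:
Point 1: residuals K 0.0, L 0.0, M 0.0 → max 0.0 km
Point 2: residuals K 35.4, L 25.5, M 19.7 → max 35.4 km
Point 3: residuals K 111.9, L 95.9, M 41.9 → max 111.9 km
Point 4: residuals K 1.8, L 159.6, M 127.8 → max 159.6 km
Point 5: residuals K 77.6, L 45.5, M 24.8 → max 77.6 km
Only Point 1 has all residuals ≈ 0.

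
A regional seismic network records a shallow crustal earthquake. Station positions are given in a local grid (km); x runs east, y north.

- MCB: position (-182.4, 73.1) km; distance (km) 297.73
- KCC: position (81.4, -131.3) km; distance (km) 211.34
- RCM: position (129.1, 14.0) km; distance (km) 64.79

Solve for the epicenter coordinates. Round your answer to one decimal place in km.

Circle about each station: (x + 182.4)² + (y − 73.1)² = 297.73²; (x − 81.4)² + (y + 131.3)² = 211.34²; (x − 129.1)² + (y − 14.0)² = 64.79².
Subtracting the MCB equation from the KCC and RCM equations removes the quadratic terms:
527.6 x − 408.8 y = 29230.84
623.0 x − 118.2 y = 62694.85
Solving the 2×2 system: x ≈ 115.3, y ≈ 77.3 km.

(115.3, 77.3)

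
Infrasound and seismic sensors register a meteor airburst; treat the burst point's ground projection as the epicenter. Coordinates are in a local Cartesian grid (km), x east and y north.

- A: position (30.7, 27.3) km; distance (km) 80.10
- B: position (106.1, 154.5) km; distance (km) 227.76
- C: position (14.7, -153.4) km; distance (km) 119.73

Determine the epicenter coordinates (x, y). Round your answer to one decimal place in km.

Circle about each station: (x − 30.7)² + (y − 27.3)² = 80.10²; (x − 106.1)² + (y − 154.5)² = 227.76²; (x − 14.7)² + (y + 153.4)² = 119.73².
Subtracting pairs of circle equations eliminates x²+y² and gives linear equations (the radical axes):
150.8 x + 254.4 y = -12018.93
-32.0 x − 361.4 y = 14140.61
Solving the 2×2 system: x ≈ -16.1, y ≈ -37.7 km.
Check against A (with the unrounded x, y): √((x − 30.7)²+(y − 27.3)²) = 80.10 ≈ 80.10 km. ✓

x ≈ -16.1 km, y ≈ -37.7 km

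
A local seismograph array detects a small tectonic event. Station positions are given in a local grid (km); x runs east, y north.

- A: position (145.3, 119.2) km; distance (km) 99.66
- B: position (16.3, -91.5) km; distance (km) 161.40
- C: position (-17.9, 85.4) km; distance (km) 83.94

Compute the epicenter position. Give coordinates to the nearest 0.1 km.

Circle about each station: (x − 145.3)² + (y − 119.2)² = 99.66²; (x − 16.3)² + (y + 91.5)² = 161.40²; (x + 17.9)² + (y − 85.4)² = 83.94².
Subtracting the A equation from the B and C equations removes the quadratic terms:
-258.0 x − 421.4 y = -42800.63
-326.4 x − 67.6 y = -24820.97
Solving the 2×2 system: x ≈ 63.0, y ≈ 63.0 km.
Check against A (with the unrounded x, y): √((x − 145.3)²+(y − 119.2)²) = 99.66 ≈ 99.66 km. ✓

63.0 km east, 63.0 km north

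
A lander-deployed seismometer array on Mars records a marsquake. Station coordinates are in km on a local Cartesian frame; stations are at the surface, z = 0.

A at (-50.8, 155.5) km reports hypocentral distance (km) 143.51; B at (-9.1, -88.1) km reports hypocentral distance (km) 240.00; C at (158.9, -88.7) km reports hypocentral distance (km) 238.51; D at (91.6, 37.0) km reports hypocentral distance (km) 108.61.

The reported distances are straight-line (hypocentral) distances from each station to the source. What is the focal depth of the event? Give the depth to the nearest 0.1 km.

Each station gives a sphere (x−x_i)² + (y−y_i)² + z² = d_i² (stations at z=0).
Subtracting the A sphere from B and C: z² cancels, leaving linear equations in x and y:
83.4 x − 487.2 y = -55921.35
419.4 x − 488.4 y = -29935.89
Solving: x ≈ 77.795, y ≈ 128.098 km (keep extra digits for the depth step; rounded: 77.8, 128.1).
Then from the A sphere: z² = 143.51² − (x + 50.8)² − (y − 155.5)² with x = 77.795, y = 128.098, so z ≈ 57.512 ≈ 57.5 km.

z ≈ 57.5 km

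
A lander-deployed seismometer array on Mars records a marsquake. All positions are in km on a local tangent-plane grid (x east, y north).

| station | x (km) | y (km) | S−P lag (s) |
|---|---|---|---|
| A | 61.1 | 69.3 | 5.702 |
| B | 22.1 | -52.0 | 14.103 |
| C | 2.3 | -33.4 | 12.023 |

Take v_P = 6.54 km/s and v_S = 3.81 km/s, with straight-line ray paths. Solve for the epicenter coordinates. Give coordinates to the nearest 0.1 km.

Distance from S−P lag: d = Δt · v_P v_S / (v_P − v_S) = Δt · (6.54·3.81)/(6.54−3.81) ≈ 9.1273·Δt.
So d_A = 52.04, d_B = 128.72, d_C = 109.74 km.
Circle about each station: (x − 61.1)² + (y − 69.3)² = 52.04²; (x − 22.1)² + (y + 52.0)² = 128.72²; (x − 2.3)² + (y + 33.4)² = 109.74².
Subtracting the A equation from the B and C equations removes the quadratic terms:
-78.0 x − 242.6 y = -19203.97
-117.6 x − 205.4 y = -16749.56
Solving the 2×2 system: x ≈ 9.5, y ≈ 76.1 km.

9.5 km east, 76.1 km north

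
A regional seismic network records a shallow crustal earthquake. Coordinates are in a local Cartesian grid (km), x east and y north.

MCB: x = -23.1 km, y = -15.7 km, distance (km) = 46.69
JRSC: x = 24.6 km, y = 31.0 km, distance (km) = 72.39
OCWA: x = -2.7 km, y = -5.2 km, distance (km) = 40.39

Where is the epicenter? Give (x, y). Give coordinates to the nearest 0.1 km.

Circle about each station: (x + 23.1)² + (y + 15.7)² = 46.69²; (x − 24.6)² + (y − 31.0)² = 72.39²; (x + 2.7)² + (y + 5.2)² = 40.39².
Subtracting the MCB equation from the JRSC and OCWA equations removes the quadratic terms:
95.4 x + 93.4 y = -2274.30
40.8 x + 21.0 y = -197.17
Solving the 2×2 system: x ≈ 16.2, y ≈ -40.9 km.

(16.2, -40.9)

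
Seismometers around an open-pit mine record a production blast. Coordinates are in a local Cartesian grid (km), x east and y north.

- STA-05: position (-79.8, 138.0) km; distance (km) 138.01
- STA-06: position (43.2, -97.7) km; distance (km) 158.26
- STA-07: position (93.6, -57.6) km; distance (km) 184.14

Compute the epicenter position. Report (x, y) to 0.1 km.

x ≈ -81.3 km, y ≈ 0.0 km

Circle about each station: (x + 79.8)² + (y − 138.0)² = 138.01²; (x − 43.2)² + (y + 97.7)² = 158.26²; (x − 93.6)² + (y + 57.6)² = 184.14².
Subtracting the STA-05 equation from the STA-06 and STA-07 equations removes the quadratic terms:
246.0 x − 471.4 y = -19999.98
346.8 x − 391.2 y = -28194.10
Solving the 2×2 system: x ≈ -81.3, y ≈ 0.0 km.
Check against STA-05 (with the unrounded x, y): √((x + 79.8)²+(y − 138.0)²) = 138.00 ≈ 138.01 km. ✓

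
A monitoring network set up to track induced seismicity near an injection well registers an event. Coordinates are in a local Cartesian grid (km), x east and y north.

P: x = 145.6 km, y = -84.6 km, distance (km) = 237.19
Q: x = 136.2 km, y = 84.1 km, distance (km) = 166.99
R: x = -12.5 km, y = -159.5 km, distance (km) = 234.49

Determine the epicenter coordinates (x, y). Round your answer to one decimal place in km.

(-30.5, 74.3)

Circle about each station: (x − 145.6)² + (y + 84.6)² = 237.19²; (x − 136.2)² + (y − 84.1)² = 166.99²; (x + 12.5)² + (y + 159.5)² = 234.49².
Subtracting the P equation from the Q and R equations removes the quadratic terms:
-18.8 x + 337.4 y = 25640.17
-316.2 x − 149.8 y = -1486.48
Solving the 2×2 system: x ≈ -30.5, y ≈ 74.3 km.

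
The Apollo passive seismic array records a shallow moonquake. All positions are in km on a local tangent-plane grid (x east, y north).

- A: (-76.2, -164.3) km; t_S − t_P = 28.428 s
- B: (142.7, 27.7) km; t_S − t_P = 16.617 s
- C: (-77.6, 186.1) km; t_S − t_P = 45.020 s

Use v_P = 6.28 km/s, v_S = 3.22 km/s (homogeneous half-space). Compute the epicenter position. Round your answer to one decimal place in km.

(82.9, -64.4)

Distance from S−P lag: d = Δt · v_P v_S / (v_P − v_S) = Δt · (6.28·3.22)/(6.28−3.22) ≈ 6.6084·Δt.
So d_A = 187.86, d_B = 109.81, d_C = 297.51 km.
Circle about each station: (x + 76.2)² + (y + 164.3)² = 187.86²; (x − 142.7)² + (y − 27.7)² = 109.81²; (x + 77.6)² + (y − 186.1)² = 297.51².
Subtracting the A equation from the B and C equations removes the quadratic terms:
437.8 x + 384.0 y = 11562.79
-2.8 x + 700.8 y = -45366.78
Solving the 2×2 system: x ≈ 82.9, y ≈ -64.4 km.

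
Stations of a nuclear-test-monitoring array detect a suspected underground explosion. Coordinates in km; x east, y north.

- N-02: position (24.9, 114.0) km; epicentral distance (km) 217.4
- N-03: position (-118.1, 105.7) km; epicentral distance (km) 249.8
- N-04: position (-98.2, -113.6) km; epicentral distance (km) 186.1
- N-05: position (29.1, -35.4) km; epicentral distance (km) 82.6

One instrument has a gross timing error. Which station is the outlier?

Solve using three stations at a time. Using N-02, N-04, N-05 (subtract circle equations pairwise → linear system) gives (x, y) ≈ (86.9, -94.4).
Distances from that point to each station vs reported:
  N-02: calculated 217.4 vs reported 217.4 → residual 0.0 km
  N-03: calculated 286.4 vs reported 249.8 → residual 36.6 km
  N-04: calculated 186.1 vs reported 186.1 → residual 0.0 km
  N-05: calculated 82.6 vs reported 82.6 → residual 0.0 km
N-02, N-04, N-05 are mutually consistent (residuals ≈ 0); N-03 is off by 36.6 km.

N-03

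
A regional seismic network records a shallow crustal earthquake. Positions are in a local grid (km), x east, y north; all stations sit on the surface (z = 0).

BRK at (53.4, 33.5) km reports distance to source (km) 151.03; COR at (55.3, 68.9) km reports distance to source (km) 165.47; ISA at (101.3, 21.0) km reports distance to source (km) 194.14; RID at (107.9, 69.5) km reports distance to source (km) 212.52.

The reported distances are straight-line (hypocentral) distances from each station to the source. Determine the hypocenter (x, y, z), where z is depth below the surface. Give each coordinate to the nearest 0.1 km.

(-86.6, -5.8, 40.8)

Each station gives a sphere (x−x_i)² + (y−y_i)² + z² = d_i² (stations at z=0).
Subtracting the BRK sphere from COR and ISA: z² cancels, leaving linear equations in x and y:
3.8 x + 70.8 y = -738.77
95.8 x − 25.0 y = -8151.40
Solving: x ≈ -86.598, y ≈ -5.787 km (keep extra digits for the depth step; rounded: -86.6, -5.8).
Then from the BRK sphere: z² = 151.03² − (x − 53.4)² − (y − 33.5)² with x = -86.598, y = -5.787, so z ≈ 40.831 ≈ 40.8 km.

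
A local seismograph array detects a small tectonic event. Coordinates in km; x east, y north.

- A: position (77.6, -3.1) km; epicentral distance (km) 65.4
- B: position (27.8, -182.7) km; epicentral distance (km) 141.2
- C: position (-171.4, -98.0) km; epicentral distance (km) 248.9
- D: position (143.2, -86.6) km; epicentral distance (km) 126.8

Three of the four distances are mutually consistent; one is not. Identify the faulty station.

C

Solve using three stations at a time. Using A, B, D (subtract circle equations pairwise → linear system) gives (x, y) ≈ (24.7, -41.5).
Distances from that point to each station vs reported:
  A: calculated 65.4 vs reported 65.4 → residual 0.0 km
  B: calculated 141.2 vs reported 141.2 → residual 0.0 km
  C: calculated 204.0 vs reported 248.9 → residual 44.9 km
  D: calculated 126.8 vs reported 126.8 → residual 0.0 km
A, B, D are mutually consistent (residuals ≈ 0); C is off by 44.9 km.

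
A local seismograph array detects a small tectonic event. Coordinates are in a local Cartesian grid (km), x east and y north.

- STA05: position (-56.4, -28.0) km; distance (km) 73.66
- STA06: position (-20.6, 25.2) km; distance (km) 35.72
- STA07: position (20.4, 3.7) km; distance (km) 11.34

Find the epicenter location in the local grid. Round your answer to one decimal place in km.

9.2 km east, 5.5 km north

Circle about each station: (x + 56.4)² + (y + 28.0)² = 73.66²; (x + 20.6)² + (y − 25.2)² = 35.72²; (x − 20.4)² + (y − 3.7)² = 11.34².
Subtracting the STA05 equation from the STA06 and STA07 equations removes the quadratic terms:
71.6 x + 106.4 y = 1244.32
153.6 x + 63.4 y = 1762.09
Solving the 2×2 system: x ≈ 9.2, y ≈ 5.5 km.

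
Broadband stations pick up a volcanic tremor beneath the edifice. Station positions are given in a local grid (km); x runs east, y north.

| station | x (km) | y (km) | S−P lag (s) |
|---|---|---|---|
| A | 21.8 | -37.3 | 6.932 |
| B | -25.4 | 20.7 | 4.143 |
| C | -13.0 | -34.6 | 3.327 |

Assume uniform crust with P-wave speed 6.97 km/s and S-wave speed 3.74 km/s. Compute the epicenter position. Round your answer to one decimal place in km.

-28.4 km east, -12.6 km north

Distance from S−P lag: d = Δt · v_P v_S / (v_P − v_S) = Δt · (6.97·3.74)/(6.97−3.74) ≈ 8.0705·Δt.
So d_A = 55.94, d_B = 33.44, d_C = 26.85 km.
Circle about each station: (x − 21.8)² + (y + 37.3)² = 55.94²; (x + 25.4)² + (y − 20.7)² = 33.44²; (x + 13.0)² + (y + 34.6)² = 26.85².
Subtracting pairs of circle equations eliminates x²+y² and gives linear equations (the radical axes):
-94.4 x + 116.0 y = 1218.17
-69.6 x + 5.4 y = 1907.99
Solving the 2×2 system: x ≈ -28.4, y ≈ -12.6 km.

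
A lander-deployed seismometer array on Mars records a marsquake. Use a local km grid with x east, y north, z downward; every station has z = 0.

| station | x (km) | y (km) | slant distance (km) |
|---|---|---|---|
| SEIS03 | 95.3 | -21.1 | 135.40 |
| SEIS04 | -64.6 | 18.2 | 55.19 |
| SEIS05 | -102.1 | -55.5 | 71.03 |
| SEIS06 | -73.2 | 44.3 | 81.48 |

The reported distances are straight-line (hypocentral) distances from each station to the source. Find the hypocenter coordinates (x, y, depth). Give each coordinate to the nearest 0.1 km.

x ≈ -38.9 km, y ≈ -27.7 km, depth ≈ 16.7 km

Each station gives a sphere (x−x_i)² + (y−y_i)² + z² = d_i² (stations at z=0).
Subtracting the SEIS03 sphere from SEIS04 and SEIS05: z² cancels, leaving linear equations in x and y:
-319.8 x + 78.6 y = 10264.32
-394.8 x − 68.8 y = 17265.26
Solving: x ≈ -38.904, y ≈ -27.701 km (keep extra digits for the depth step; rounded: -38.9, -27.7).
Then from the SEIS03 sphere: z² = 135.40² − (x − 95.3)² − (y + 21.1)² with x = -38.904, y = -27.701, so z ≈ 16.699 ≈ 16.7 km.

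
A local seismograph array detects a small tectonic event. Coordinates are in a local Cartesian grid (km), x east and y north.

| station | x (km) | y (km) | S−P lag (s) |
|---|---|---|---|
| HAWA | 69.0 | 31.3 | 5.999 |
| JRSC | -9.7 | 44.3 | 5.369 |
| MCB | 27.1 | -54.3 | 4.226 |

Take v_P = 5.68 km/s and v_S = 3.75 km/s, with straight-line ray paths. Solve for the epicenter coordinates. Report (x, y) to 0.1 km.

(16.4, -8.9)

Distance from S−P lag: d = Δt · v_P v_S / (v_P − v_S) = Δt · (5.68·3.75)/(5.68−3.75) ≈ 11.0363·Δt.
So d_HAWA = 66.21, d_JRSC = 59.25, d_MCB = 46.64 km.
Circle about each station: (x − 69.0)² + (y − 31.3)² = 66.21²; (x + 9.7)² + (y − 44.3)² = 59.25²; (x − 27.1)² + (y + 54.3)² = 46.64².
Subtracting the HAWA equation from the JRSC and MCB equations removes the quadratic terms:
-157.4 x + 26.0 y = -2810.91
-83.8 x − 171.2 y = 150.68
Solving the 2×2 system: x ≈ 16.4, y ≈ -8.9 km.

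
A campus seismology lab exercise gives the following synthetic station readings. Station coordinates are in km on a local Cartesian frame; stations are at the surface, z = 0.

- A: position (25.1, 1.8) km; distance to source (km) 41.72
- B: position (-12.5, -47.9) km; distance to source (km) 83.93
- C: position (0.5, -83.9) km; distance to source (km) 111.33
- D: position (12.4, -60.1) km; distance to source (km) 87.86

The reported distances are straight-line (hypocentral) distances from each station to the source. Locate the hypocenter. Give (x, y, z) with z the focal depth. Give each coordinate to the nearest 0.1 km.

Each station gives a sphere (x−x_i)² + (y−y_i)² + z² = d_i² (stations at z=0).
Subtracting the A sphere from B and C: z² cancels, leaving linear equations in x and y:
-75.2 x − 99.4 y = -3486.28
-49.2 x − 171.4 y = -4247.60
Solving: x ≈ 21.920, y ≈ 18.490 km (keep extra digits for the depth step; rounded: 21.9, 18.5).
Then from the A sphere: z² = 41.72² − (x − 25.1)² − (y − 1.8)² with x = 21.920, y = 18.490, so z ≈ 38.104 ≈ 38.1 km.

(21.9, 18.5, 38.1)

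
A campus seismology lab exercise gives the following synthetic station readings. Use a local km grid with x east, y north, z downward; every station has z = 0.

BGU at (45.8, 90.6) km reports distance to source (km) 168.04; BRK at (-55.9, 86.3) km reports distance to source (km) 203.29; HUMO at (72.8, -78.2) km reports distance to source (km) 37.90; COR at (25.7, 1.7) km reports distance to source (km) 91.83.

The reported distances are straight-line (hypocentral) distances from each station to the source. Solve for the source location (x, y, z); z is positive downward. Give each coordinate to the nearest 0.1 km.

Each station gives a sphere (x−x_i)² + (y−y_i)² + z² = d_i² (stations at z=0).
Subtracting the BGU sphere from BRK and HUMO: z² cancels, leaving linear equations in x and y:
-203.4 x − 8.6 y = -12822.88
54.0 x − 337.6 y = 27910.11
Solving: x ≈ 66.091, y ≈ -72.101 km (keep extra digits for the depth step; rounded: 66.1, -72.1).
Then from the BGU sphere: z² = 168.04² − (x − 45.8)² − (y − 90.6)² with x = 66.091, y = -72.101, so z ≈ 36.798 ≈ 36.8 km.

x ≈ 66.1 km, y ≈ -72.1 km, depth ≈ 36.8 km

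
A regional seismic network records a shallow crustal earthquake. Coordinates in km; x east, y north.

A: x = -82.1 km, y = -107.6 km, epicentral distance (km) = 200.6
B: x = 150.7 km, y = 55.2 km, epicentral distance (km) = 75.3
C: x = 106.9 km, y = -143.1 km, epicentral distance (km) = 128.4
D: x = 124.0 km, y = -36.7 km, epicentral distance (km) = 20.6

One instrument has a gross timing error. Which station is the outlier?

Solve using three stations at a time. Using B, C, D (subtract circle equations pairwise → linear system) gives (x, y) ≈ (126.9, -16.3).
Distances from that point to each station vs reported:
  A: calculated 228.1 vs reported 200.6 → residual 27.5 km
  B: calculated 75.3 vs reported 75.3 → residual 0.0 km
  C: calculated 128.4 vs reported 128.4 → residual 0.0 km
  D: calculated 20.6 vs reported 20.6 → residual 0.0 km
B, C, D are mutually consistent (residuals ≈ 0); A is off by 27.5 km.

A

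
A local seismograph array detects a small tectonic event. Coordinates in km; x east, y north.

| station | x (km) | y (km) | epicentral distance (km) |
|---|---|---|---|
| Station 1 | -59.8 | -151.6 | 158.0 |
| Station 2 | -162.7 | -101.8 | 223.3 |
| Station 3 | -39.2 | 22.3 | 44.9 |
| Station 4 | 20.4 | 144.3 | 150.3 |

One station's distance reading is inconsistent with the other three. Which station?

Station 2

Solve using three stations at a time. Using Station 1, Station 3, Station 4 (subtract circle equations pairwise → linear system) gives (x, y) ≈ (-2.9, -4.2).
Distances from that point to each station vs reported:
  Station 1: calculated 158.0 vs reported 158.0 → residual 0.0 km
  Station 2: calculated 187.2 vs reported 223.3 → residual 36.1 km
  Station 3: calculated 44.9 vs reported 44.9 → residual 0.0 km
  Station 4: calculated 150.3 vs reported 150.3 → residual 0.0 km
Station 1, Station 3, Station 4 are mutually consistent (residuals ≈ 0); Station 2 is off by 36.1 km.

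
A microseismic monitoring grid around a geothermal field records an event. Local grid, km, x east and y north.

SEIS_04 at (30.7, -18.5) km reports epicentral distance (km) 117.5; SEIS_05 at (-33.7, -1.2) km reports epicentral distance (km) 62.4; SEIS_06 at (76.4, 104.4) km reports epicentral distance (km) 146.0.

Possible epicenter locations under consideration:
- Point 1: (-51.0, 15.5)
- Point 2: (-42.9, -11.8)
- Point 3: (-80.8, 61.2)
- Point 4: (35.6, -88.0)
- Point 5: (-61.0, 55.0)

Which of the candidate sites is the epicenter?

For each candidate, compare |candidate − station| to the reported distance:
Point 1: residuals SEIS_04 29.0, SEIS_05 38.4, SEIS_06 9.4 → max 38.4 km
Point 2: residuals SEIS_04 43.6, SEIS_05 48.4, SEIS_06 20.5 → max 48.4 km
Point 3: residuals SEIS_04 19.6, SEIS_05 15.8, SEIS_06 17.0 → max 19.6 km
Point 4: residuals SEIS_04 47.8, SEIS_05 48.7, SEIS_06 50.7 → max 50.7 km
Point 5: residuals SEIS_04 0.0, SEIS_05 0.1, SEIS_06 0.0 → max 0.1 km
Only Point 5 has all residuals ≈ 0.

Point 5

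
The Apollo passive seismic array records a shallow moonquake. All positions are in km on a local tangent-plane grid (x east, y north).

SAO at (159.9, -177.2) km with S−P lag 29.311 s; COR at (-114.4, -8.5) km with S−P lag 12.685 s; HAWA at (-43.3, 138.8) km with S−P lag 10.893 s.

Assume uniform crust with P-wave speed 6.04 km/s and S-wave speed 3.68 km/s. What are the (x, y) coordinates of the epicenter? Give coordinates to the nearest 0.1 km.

-6.6 km east, 43.0 km north

Distance from S−P lag: d = Δt · v_P v_S / (v_P − v_S) = Δt · (6.04·3.68)/(6.04−3.68) ≈ 9.4183·Δt.
So d_SAO = 276.06, d_COR = 119.47, d_HAWA = 102.59 km.
Circle about each station: (x − 159.9)² + (y + 177.2)² = 276.06²; (x + 114.4)² + (y + 8.5)² = 119.47²; (x + 43.3)² + (y − 138.8)² = 102.59².
Subtracting the SAO equation from the COR and HAWA equations removes the quadratic terms:
-548.6 x + 337.4 y = 18127.80
-406.4 x + 632.0 y = 29856.90
Solving the 2×2 system: x ≈ -6.6, y ≈ 43.0 km.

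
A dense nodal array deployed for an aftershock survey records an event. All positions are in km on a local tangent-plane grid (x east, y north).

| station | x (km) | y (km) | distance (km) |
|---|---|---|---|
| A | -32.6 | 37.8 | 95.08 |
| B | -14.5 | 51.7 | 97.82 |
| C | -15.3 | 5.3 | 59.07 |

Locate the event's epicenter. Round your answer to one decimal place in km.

(25.2, -37.7)

Circle about each station: (x + 32.6)² + (y − 37.8)² = 95.08²; (x + 14.5)² + (y − 51.7)² = 97.82²; (x + 15.3)² + (y − 5.3)² = 59.07².
Subtracting the A equation from the B and C equations removes the quadratic terms:
36.2 x + 27.8 y = -137.01
34.6 x − 65.0 y = 3321.52
Solving the 2×2 system: x ≈ 25.2, y ≈ -37.7 km.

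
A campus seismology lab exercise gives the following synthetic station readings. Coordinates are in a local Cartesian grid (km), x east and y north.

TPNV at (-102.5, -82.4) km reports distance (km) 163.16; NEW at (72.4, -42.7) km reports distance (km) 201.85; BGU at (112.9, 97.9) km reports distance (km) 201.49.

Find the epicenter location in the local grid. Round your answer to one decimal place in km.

x ≈ -87.8 km, y ≈ 80.1 km

Circle about each station: (x + 102.5)² + (y + 82.4)² = 163.16²; (x − 72.4)² + (y + 42.7)² = 201.85²; (x − 112.9)² + (y − 97.9)² = 201.49².
Subtracting the TPNV equation from the NEW and BGU equations removes the quadratic terms:
349.8 x + 79.4 y = -24353.20
430.8 x + 360.6 y = -8942.22
Solving the 2×2 system: x ≈ -87.8, y ≈ 80.1 km.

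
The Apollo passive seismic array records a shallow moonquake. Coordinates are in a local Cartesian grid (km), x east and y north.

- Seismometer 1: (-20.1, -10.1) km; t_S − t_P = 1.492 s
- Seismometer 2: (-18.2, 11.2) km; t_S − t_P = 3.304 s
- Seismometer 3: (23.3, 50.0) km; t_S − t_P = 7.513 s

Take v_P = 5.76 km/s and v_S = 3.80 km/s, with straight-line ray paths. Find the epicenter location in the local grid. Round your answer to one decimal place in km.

Distance from S−P lag: d = Δt · v_P v_S / (v_P − v_S) = Δt · (5.76·3.80)/(5.76−3.80) ≈ 11.1673·Δt.
So d_Seismometer 1 = 16.66, d_Seismometer 2 = 36.90, d_Seismometer 3 = 83.90 km.
Circle about each station: (x + 20.1)² + (y + 10.1)² = 16.66²; (x + 18.2)² + (y − 11.2)² = 36.90²; (x − 23.3)² + (y − 50.0)² = 83.90².
Subtracting pairs of circle equations eliminates x²+y² and gives linear equations (the radical axes):
3.8 x + 42.6 y = -1133.39
86.8 x + 120.2 y = -4224.78
Solving the 2×2 system: x ≈ -13.5, y ≈ -25.4 km.

x ≈ -13.5 km, y ≈ -25.4 km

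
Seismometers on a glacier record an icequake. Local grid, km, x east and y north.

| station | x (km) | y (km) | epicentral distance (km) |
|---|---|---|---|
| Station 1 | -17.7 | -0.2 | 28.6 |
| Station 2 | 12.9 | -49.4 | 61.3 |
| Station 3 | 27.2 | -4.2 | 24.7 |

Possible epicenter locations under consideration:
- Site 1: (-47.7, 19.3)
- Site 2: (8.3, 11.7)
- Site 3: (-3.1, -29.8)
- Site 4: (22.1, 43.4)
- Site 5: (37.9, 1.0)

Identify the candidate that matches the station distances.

For each candidate, compare |candidate − station| to the reported distance:
Site 1: residuals Station 1 7.2, Station 2 30.3, Station 3 53.8 → max 53.8 km
Site 2: residuals Station 1 0.0, Station 2 0.0, Station 3 0.0 → max 0.0 km
Site 3: residuals Station 1 4.4, Station 2 36.0, Station 3 15.0 → max 36.0 km
Site 4: residuals Station 1 30.4, Station 2 32.0, Station 3 23.2 → max 32.0 km
Site 5: residuals Station 1 27.0, Station 2 5.0, Station 3 12.8 → max 27.0 km
Only Site 2 has all residuals ≈ 0.

Site 2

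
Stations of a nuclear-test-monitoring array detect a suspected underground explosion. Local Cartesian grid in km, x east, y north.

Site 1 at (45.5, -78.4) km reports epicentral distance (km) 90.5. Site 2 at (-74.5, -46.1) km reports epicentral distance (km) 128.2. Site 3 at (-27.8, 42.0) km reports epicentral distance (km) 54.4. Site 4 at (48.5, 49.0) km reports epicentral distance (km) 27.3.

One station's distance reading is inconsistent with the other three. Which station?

Solve using three stations at a time. Using Site 2, Site 3, Site 4 (subtract circle equations pairwise → linear system) gives (x, y) ≈ (26.0, 33.6).
Distances from that point to each station vs reported:
  Site 1: calculated 113.7 vs reported 90.5 → residual 23.2 km
  Site 2: calculated 128.2 vs reported 128.2 → residual 0.0 km
  Site 3: calculated 54.4 vs reported 54.4 → residual 0.0 km
  Site 4: calculated 27.3 vs reported 27.3 → residual 0.0 km
Site 2, Site 3, Site 4 are mutually consistent (residuals ≈ 0); Site 1 is off by 23.2 km.

Site 1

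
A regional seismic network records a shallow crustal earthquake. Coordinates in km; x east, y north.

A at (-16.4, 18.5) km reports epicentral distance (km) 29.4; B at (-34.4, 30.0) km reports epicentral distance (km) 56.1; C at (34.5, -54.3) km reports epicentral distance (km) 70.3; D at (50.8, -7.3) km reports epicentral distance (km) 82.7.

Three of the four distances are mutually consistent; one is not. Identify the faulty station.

Solve using three stations at a time. Using B, C, D (subtract circle equations pairwise → linear system) gives (x, y) ≈ (-29.8, -25.9).
Distances from that point to each station vs reported:
  A: calculated 46.3 vs reported 29.4 → residual 16.9 km
  B: calculated 56.1 vs reported 56.1 → residual 0.0 km
  C: calculated 70.3 vs reported 70.3 → residual 0.0 km
  D: calculated 82.7 vs reported 82.7 → residual 0.0 km
B, C, D are mutually consistent (residuals ≈ 0); A is off by 16.9 km.

A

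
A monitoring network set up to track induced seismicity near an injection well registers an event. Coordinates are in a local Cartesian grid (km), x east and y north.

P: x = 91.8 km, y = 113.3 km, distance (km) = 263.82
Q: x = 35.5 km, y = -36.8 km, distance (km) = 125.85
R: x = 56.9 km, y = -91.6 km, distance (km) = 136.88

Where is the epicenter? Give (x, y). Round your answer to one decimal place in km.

x ≈ -79.9 km, y ≈ -87.0 km

Circle about each station: (x − 91.8)² + (y − 113.3)² = 263.82²; (x − 35.5)² + (y + 36.8)² = 125.85²; (x − 56.9)² + (y + 91.6)² = 136.88².
Subtracting pairs of circle equations eliminates x²+y² and gives linear equations (the radical axes):
-112.6 x − 300.2 y = 35113.13
-69.8 x − 409.8 y = 41228.90
Solving the 2×2 system: x ≈ -79.9, y ≈ -87.0 km.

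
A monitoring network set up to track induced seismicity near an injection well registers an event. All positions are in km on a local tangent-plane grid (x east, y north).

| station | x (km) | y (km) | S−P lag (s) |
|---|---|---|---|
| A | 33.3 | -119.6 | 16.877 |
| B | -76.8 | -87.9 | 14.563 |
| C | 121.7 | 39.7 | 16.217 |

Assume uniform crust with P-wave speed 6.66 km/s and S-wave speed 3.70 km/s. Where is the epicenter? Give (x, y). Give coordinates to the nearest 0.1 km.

Distance from S−P lag: d = Δt · v_P v_S / (v_P − v_S) = Δt · (6.66·3.70)/(6.66−3.70) ≈ 8.3250·Δt.
So d_A = 140.50, d_B = 121.24, d_C = 135.01 km.
Circle about each station: (x − 33.3)² + (y + 119.6)² = 140.50²; (x + 76.8)² + (y + 87.9)² = 121.24²; (x − 121.7)² + (y − 39.7)² = 135.01².
Subtracting the A equation from the B and C equations removes the quadratic terms:
-220.2 x + 63.4 y = 3252.71
176.8 x + 318.6 y = 2486.48
Solving the 2×2 system: x ≈ -10.8, y ≈ 13.8 km.

(-10.8, 13.8)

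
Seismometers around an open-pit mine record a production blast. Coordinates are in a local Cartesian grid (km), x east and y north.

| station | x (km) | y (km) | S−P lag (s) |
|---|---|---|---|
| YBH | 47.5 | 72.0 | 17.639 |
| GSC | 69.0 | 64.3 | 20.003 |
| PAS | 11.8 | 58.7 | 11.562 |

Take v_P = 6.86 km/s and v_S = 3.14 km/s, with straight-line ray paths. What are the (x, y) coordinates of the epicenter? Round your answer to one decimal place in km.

Distance from S−P lag: d = Δt · v_P v_S / (v_P − v_S) = Δt · (6.86·3.14)/(6.86−3.14) ≈ 5.7904·Δt.
So d_YBH = 102.14, d_GSC = 115.83, d_PAS = 66.95 km.
Circle about each station: (x − 47.5)² + (y − 72.0)² = 102.14²; (x − 69.0)² + (y − 64.3)² = 115.83²; (x − 11.8)² + (y − 58.7)² = 66.95².
Subtracting the YBH equation from the GSC and PAS equations removes the quadratic terms:
43.0 x − 15.4 y = -1528.77
-71.4 x − 26.6 y = 2094.96
Solving the 2×2 system: x ≈ -32.5, y ≈ 8.5 km.
Check against YBH (with the unrounded x, y): √((x − 47.5)²+(y − 72.0)²) = 102.14 ≈ 102.14 km. ✓

-32.5 km east, 8.5 km north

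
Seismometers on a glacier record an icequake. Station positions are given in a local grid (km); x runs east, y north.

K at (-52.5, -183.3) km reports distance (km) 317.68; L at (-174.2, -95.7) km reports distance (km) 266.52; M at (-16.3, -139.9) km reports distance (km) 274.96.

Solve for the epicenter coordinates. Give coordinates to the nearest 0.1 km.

Circle about each station: (x + 52.5)² + (y + 183.3)² = 317.68²; (x + 174.2)² + (y + 95.7)² = 266.52²; (x + 16.3)² + (y + 139.9)² = 274.96².
Subtracting the K equation from the L and M equations removes the quadratic terms:
-243.4 x + 175.2 y = 33036.66
72.4 x + 86.8 y = 8800.14
Solving the 2×2 system: x ≈ -39.2, y ≈ 134.1 km.
Check against K (with the unrounded x, y): √((x + 52.5)²+(y + 183.3)²) = 317.67 ≈ 317.68 km. ✓

x ≈ -39.2 km, y ≈ 134.1 km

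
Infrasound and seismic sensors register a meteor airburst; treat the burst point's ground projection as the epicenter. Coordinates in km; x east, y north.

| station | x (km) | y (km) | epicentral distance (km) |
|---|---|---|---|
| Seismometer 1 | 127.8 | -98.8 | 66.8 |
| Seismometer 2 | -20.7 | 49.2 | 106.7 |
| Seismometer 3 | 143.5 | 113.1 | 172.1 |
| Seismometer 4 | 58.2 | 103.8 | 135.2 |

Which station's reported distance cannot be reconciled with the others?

Solve using three stations at a time. Using Seismometer 2, Seismometer 3, Seismometer 4 (subtract circle equations pairwise → linear system) gives (x, y) ≈ (49.6, -31.2).
Distances from that point to each station vs reported:
  Seismometer 1: calculated 103.3 vs reported 66.8 → residual 36.5 km
  Seismometer 2: calculated 106.8 vs reported 106.7 → residual 0.1 km
  Seismometer 3: calculated 172.2 vs reported 172.1 → residual 0.1 km
  Seismometer 4: calculated 135.3 vs reported 135.2 → residual 0.1 km
Seismometer 2, Seismometer 3, Seismometer 4 are mutually consistent (residuals ≈ 0); Seismometer 1 is off by 36.5 km.

Seismometer 1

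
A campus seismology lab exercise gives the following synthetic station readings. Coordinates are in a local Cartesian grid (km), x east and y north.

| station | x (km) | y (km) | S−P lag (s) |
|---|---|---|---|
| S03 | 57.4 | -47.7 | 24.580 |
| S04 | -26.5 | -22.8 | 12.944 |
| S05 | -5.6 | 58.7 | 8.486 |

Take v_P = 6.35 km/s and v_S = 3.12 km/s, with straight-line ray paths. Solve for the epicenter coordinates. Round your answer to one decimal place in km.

-57.0 km east, 50.5 km north

Distance from S−P lag: d = Δt · v_P v_S / (v_P − v_S) = Δt · (6.35·3.12)/(6.35−3.12) ≈ 6.1337·Δt.
So d_S03 = 150.77, d_S04 = 79.40, d_S05 = 52.05 km.
Circle about each station: (x − 57.4)² + (y + 47.7)² = 150.77²; (x + 26.5)² + (y + 22.8)² = 79.40²; (x + 5.6)² + (y − 58.7)² = 52.05².
Subtracting the S03 equation from the S04 and S05 equations removes the quadratic terms:
-167.8 x + 49.8 y = 12079.27
-126.0 x + 212.8 y = 17929.39
Solving the 2×2 system: x ≈ -57.0, y ≈ 50.5 km.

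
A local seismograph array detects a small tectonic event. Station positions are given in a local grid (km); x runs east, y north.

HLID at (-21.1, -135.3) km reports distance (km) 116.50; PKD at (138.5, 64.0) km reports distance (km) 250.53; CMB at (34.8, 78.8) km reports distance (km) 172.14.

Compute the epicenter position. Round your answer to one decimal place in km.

Circle about each station: (x + 21.1)² + (y + 135.3)² = 116.50²; (x − 138.5)² + (y − 64.0)² = 250.53²; (x − 34.8)² + (y − 78.8)² = 172.14².
Subtracting the HLID equation from the PKD and CMB equations removes the quadratic terms:
319.2 x + 398.6 y = -44666.08
111.8 x + 428.2 y = -27390.75
Solving the 2×2 system: x ≈ -89.1, y ≈ -40.7 km.
Check against HLID (with the unrounded x, y): √((x + 21.1)²+(y + 135.3)²) = 116.50 ≈ 116.50 km. ✓

(-89.1, -40.7)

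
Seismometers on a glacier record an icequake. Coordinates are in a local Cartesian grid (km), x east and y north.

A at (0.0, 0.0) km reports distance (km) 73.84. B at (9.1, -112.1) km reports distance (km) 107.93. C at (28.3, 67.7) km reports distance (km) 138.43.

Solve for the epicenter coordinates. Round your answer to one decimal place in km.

Circle about each station: x² + y² = 73.84²; (x − 9.1)² + (y + 112.1)² = 107.93²; (x − 28.3)² + (y − 67.7)² = 138.43².
Subtracting the A equation from the B and C equations removes the quadratic terms:
18.2 x − 224.2 y = 6452.68
56.6 x + 135.4 y = -8326.34
Solving the 2×2 system: x ≈ -65.5, y ≈ -34.1 km.

x ≈ -65.5 km, y ≈ -34.1 km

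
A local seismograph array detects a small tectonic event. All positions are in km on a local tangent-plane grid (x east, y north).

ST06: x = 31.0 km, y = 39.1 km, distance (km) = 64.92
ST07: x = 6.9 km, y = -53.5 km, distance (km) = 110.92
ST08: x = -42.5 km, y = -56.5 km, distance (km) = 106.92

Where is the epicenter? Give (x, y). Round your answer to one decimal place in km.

x ≈ -33.0 km, y ≈ 50.0 km

Circle about each station: (x − 31.0)² + (y − 39.1)² = 64.92²; (x − 6.9)² + (y + 53.5)² = 110.92²; (x + 42.5)² + (y + 56.5)² = 106.92².
Subtracting pairs of circle equations eliminates x²+y² and gives linear equations (the radical axes):
-48.2 x − 185.2 y = -7668.59
-147.0 x − 191.2 y = -4708.59
Solving the 2×2 system: x ≈ -33.0, y ≈ 50.0 km.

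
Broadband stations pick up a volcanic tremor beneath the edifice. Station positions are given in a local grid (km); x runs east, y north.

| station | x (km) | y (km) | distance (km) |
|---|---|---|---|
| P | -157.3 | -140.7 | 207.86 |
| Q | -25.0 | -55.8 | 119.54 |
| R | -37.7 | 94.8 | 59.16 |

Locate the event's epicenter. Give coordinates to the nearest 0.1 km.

Circle about each station: (x + 157.3)² + (y + 140.7)² = 207.86²; (x + 25.0)² + (y + 55.8)² = 119.54²; (x + 37.7)² + (y − 94.8)² = 59.16².
Subtracting the P equation from the Q and R equations removes the quadratic terms:
264.6 x + 169.8 y = -11885.17
239.2 x + 471.0 y = 5574.42
Solving the 2×2 system: x ≈ -77.9, y ≈ 51.4 km.

x ≈ -77.9 km, y ≈ 51.4 km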